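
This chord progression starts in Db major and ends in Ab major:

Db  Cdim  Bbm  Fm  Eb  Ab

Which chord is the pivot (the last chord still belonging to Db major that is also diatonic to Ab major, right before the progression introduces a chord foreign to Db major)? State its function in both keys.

Fm — iii in Db major, vi in Ab major

Chords diatonic to Db major: Db, Ebm, Fm, Gb, Ab, Bbm, Cdim.
Reading the progression, the first chord not in that set is Eb, so the modulation leaves Db major there.
The chord immediately before Eb is Fm, which is diatonic to both keys: iii in Db major and vi in Ab major.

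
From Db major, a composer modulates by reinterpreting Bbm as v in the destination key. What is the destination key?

Eb minor

The numeral v denotes a minor triad on scale degree 5. With Bb on degree 5, the tonic of the new key is Eb.
Degree 5 carries a minor triad in natural-minor keys, so the destination is Eb minor.
Check: the diatonic triads of Eb minor (natural minor) are Ebm (i), Fdim (ii°), Gb (III), Abm (iv), Bbm (v), Cb (VI), Db (VII) — Bbm is indeed v.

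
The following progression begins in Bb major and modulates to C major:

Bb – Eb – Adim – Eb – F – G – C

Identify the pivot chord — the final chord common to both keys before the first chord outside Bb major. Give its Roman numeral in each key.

Chords diatonic to Bb major: Bb, Cm, Dm, Eb, F, Gm, Adim.
Reading the progression, the first chord not in that set is G, so the modulation leaves Bb major there.
The chord immediately before G is F, which is diatonic to both keys: V in Bb major and IV in C major.

F — V in Bb major, IV in C major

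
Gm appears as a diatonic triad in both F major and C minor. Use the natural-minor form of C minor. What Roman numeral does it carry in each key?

ii in F major; v in C minor

The scale of F major is F G A Bb C D E; G is degree 2, and the triad built there (G-Bb-D) is minor, so it is ii.
The scale of C minor (natural minor) is C D Eb F G Ab Bb; G is degree 5, and the triad built there (G-Bb-D) is minor, so it is v.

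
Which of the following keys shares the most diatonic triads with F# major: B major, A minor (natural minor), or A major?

B major

Triads of F# major: F# major (I), G# minor (ii), A# minor (iii), B major (IV), C# major (V), D# minor (vi), E# diminished (vii°).
B major shares 4: F#, G#m, B, D#m.
A minor (natural minor) shares 0: none.
A major shares 0: none.
The most common triads (4) are shared with B major.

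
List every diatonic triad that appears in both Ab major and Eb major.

Triads in Ab major: Ab (I), Bbm (ii), Cm (iii), Db (IV), Eb (V), Fm (vi), Gdim (vii°).
Triads in Eb major: Eb (I), Fm (ii), Gm (iii), Ab (IV), Bb (V), Cm (vi), Ddim (vii°).
Shared triads with their functions: Ab (I in Ab major, IV in Eb major); Cm (iii in Ab major, vi in Eb major); Eb (V in Ab major, I in Eb major); Fm (vi in Ab major, ii in Eb major).

Ab, Cm, Eb, Fm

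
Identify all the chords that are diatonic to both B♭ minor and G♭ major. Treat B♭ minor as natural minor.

B♭m, D♭, E♭m, G♭

Triads in B♭ minor (natural minor): B♭ minor (i), C diminished (ii°), D♭ major (III), E♭ minor (iv), F minor (v), G♭ major (VI), A♭ major (VII).
Triads in G♭ major: G♭ major (I), A♭ minor (ii), B♭ minor (iii), C♭ major (IV), D♭ major (V), E♭ minor (vi), F diminished (vii°).
Shared triads with their functions: B♭ minor (i in B♭ minor, iii in G♭ major); D♭ major (III in B♭ minor, V in G♭ major); E♭ minor (iv in B♭ minor, vi in G♭ major); G♭ major (VI in B♭ minor, I in G♭ major).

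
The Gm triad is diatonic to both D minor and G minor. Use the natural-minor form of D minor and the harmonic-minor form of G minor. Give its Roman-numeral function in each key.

iv in D minor; i in G minor

The scale of D minor (natural minor) is D E F G A Bb C; G is degree 4, and the triad built there (G-Bb-D) is minor, so it is iv.
The scale of G minor (harmonic minor) is G A Bb C D Eb F#; G is degree 1, and the triad built there (G-Bb-D) is minor, so it is i.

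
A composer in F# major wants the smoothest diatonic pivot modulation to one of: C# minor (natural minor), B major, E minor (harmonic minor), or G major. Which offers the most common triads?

B major

Triads of F# major: F# (I), G#m (ii), A#m (iii), B (IV), C# (V), D#m (vi), E#dim (vii°).
C# minor (natural minor) shares 2: G#m, B.
B major shares 4: F#, G#m, B, D#m.
E minor (harmonic minor) shares 1: B.
G major shares 0: none.
The most common triads (4) are shared with B major.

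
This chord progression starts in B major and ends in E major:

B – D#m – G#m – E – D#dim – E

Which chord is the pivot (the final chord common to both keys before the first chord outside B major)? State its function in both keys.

E — IV in B major, I in E major

Chords diatonic to B major: B, C#m, D#m, E, F#, G#m, A#dim.
Reading the progression, the first chord not in that set is D#dim, so the modulation leaves B major there.
The chord immediately before D#dim is E, which is diatonic to both keys: IV in B major and I in E major.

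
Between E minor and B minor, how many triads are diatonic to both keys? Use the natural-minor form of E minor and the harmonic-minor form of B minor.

Diatonic triads of E minor (natural minor): E minor (i), F# diminished (ii°), G major (III), A minor (iv), B minor (v), C major (VI), D major (VII).
Diatonic triads of B minor (harmonic minor): B minor (i), C# diminished (ii°), D augmented (III+), E minor (iv), F# major (V), G major (VI), A# diminished (vii°).
Matching root and quality in both lists: E minor, G major, B minor.
That gives 3 common triads.

3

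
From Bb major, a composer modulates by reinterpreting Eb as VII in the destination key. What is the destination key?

The numeral VII denotes a major triad on scale degree 7. With Eb on degree 7, the tonic of the new key is F.
Degree 7 carries a major triad in natural-minor keys, so the destination is F minor.
Check: the diatonic triads of F minor (natural minor) are Fm (i), Gdim (ii°), Ab (III), Bbm (iv), Cm (v), Db (VI), Eb (VII) — Eb is indeed VII.

F minor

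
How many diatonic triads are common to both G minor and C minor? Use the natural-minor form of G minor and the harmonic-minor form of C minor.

1

Diatonic triads of G minor (natural minor): Gm (i), Adim (ii°), Bb (III), Cm (iv), Dm (v), Eb (VI), F (VII).
Diatonic triads of C minor (harmonic minor): Cm (i), Ddim (ii°), Ebaug (III+), Fm (iv), G (V), Ab (VI), Bdim (vii°).
Matching root and quality in both lists: Cm.
That gives 1 common triad.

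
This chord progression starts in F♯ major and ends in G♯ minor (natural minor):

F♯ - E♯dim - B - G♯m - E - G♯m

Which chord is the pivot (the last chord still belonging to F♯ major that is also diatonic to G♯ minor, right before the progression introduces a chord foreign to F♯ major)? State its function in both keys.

G♯m — ii in F♯ major, i in G♯ minor

Chords diatonic to F♯ major: F♯, G♯m, A♯m, B, C♯, D♯m, E♯dim.
Reading the progression, the first chord not in that set is E, so the modulation leaves F♯ major there.
The chord immediately before E is G♯m, which is diatonic to both keys: ii in F♯ major and i in G♯ minor.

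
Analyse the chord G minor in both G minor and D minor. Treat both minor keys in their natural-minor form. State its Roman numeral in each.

The scale of G minor (natural minor) is G A Bb C D Eb F; G is degree 1, and the triad built there (G-Bb-D) is minor, so it is i.
The scale of D minor (natural minor) is D E F G A Bb C; G is degree 4, and the triad built there (G-Bb-D) is minor, so it is iv.

i in G minor; iv in D minor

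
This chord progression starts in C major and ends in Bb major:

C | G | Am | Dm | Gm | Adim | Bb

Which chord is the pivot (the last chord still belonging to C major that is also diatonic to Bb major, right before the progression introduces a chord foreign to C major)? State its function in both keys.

Dm — ii in C major, iii in Bb major

Chords diatonic to C major: C, Dm, Em, F, G, Am, Bdim.
Reading the progression, the first chord not in that set is Gm, so the modulation leaves C major there.
The chord immediately before Gm is Dm, which is diatonic to both keys: ii in C major and iii in Bb major.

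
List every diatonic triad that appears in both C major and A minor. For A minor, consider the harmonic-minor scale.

Dm, F, Am, Bdim

Triads in C major: C major (I), D minor (ii), E minor (iii), F major (IV), G major (V), A minor (vi), B diminished (vii°).
Triads in A minor (harmonic minor): A minor (i), B diminished (ii°), C augmented (III+), D minor (iv), E major (V), F major (VI), G♯ diminished (vii°).
Shared triads with their functions: D minor (ii in C major, iv in A minor); F major (IV in C major, VI in A minor); A minor (vi in C major, i in A minor); B diminished (vii° in C major, ii° in A minor).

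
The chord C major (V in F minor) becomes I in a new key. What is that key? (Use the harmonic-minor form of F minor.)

C major

The numeral I denotes a major triad on scale degree 1. With C on degree 1, the tonic of the new key is C.
Degree 1 carries a major triad in major keys, so the destination is C major.
Check: the diatonic triads of C major are C (I), Dm (ii), Em (iii), F (IV), G (V), Am (vi), Bdim (vii°) — C major is indeed I.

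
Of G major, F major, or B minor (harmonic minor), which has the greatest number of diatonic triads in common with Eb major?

Triads of Eb major: Eb (I), Fm (ii), Gm (iii), Ab (IV), Bb (V), Cm (vi), Ddim (vii°).
G major shares 0: none.
F major shares 2: Gm, Bb.
B minor (harmonic minor) shares 0: none.
The most common triads (2) are shared with F major.

F major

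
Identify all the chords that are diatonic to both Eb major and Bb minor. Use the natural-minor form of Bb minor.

Fm, Ab

Triads in Eb major: Eb major (I), F minor (ii), G minor (iii), Ab major (IV), Bb major (V), C minor (vi), D diminished (vii°).
Triads in Bb minor (natural minor): Bb minor (i), C diminished (ii°), Db major (III), Eb minor (iv), F minor (v), Gb major (VI), Ab major (VII).
Shared triads with their functions: F minor (ii in Eb major, v in Bb minor); Ab major (IV in Eb major, VII in Bb minor).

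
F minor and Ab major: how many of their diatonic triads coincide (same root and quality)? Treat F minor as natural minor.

7

Diatonic triads of F minor (natural minor): F minor (i), G diminished (ii°), Ab major (III), Bb minor (iv), C minor (v), Db major (VI), Eb major (VII).
Diatonic triads of Ab major: Ab major (I), Bb minor (ii), C minor (iii), Db major (IV), Eb major (V), F minor (vi), G diminished (vii°).
Matching root and quality in both lists: F minor, G diminished, Ab major, Bb minor, C minor, Db major, Eb major.
That gives 7 common triads.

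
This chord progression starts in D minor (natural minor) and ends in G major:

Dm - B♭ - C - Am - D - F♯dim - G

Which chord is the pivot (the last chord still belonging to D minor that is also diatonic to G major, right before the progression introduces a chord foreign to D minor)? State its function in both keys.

Chords diatonic to D minor: Dm, Edim, F, Gm, Am, B♭, C.
Reading the progression, the first chord not in that set is D, so the modulation leaves D minor there.
The chord immediately before D is Am, which is diatonic to both keys: v in D minor and ii in G major.

Am — v in D minor, ii in G major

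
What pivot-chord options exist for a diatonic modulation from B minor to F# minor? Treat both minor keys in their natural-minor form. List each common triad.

Triads in B minor (natural minor): Bm (i), C#dim (ii°), D (III), Em (iv), F#m (v), G (VI), A (VII).
Triads in F# minor (natural minor): F#m (i), G#dim (ii°), A (III), Bm (iv), C#m (v), D (VI), E (VII).
Shared triads with their functions: Bm (i in B minor, iv in F# minor); D (III in B minor, VI in F# minor); F#m (v in B minor, i in F# minor); A (VII in B minor, III in F# minor).

Bm, D, F#m, A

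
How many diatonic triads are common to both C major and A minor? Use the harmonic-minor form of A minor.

4

Diatonic triads of C major: C (I), Dm (ii), Em (iii), F (IV), G (V), Am (vi), Bdim (vii°).
Diatonic triads of A minor (harmonic minor): Am (i), Bdim (ii°), Caug (III+), Dm (iv), E (V), F (VI), G♯dim (vii°).
Matching root and quality in both lists: Dm, F, Am, Bdim.
That gives 4 common triads.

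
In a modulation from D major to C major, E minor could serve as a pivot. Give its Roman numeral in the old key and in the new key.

ii in D major; iii in C major

The scale of D major is D E F# G A B C#; E is degree 2, and the triad built there (E-G-B) is minor, so it is ii.
The scale of C major is C D E F G A B; E is degree 3, and the triad built there (E-G-B) is minor, so it is iii.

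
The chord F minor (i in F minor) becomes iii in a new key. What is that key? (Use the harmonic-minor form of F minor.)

The numeral iii denotes a minor triad on scale degree 3. With F on degree 3, the tonic of the new key is D♭.
Degree 3 carries a minor triad in major keys, so the destination is D♭ major.
Check: the diatonic triads of D♭ major are D♭ (I), E♭m (ii), Fm (iii), G♭ (IV), A♭ (V), B♭m (vi), Cdim (vii°) — F minor is indeed iii.

D♭ major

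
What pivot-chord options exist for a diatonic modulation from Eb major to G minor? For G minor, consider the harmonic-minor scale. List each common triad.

Eb, Gm, Cm

Triads in Eb major: Eb major (I), F minor (ii), G minor (iii), Ab major (IV), Bb major (V), C minor (vi), D diminished (vii°).
Triads in G minor (harmonic minor): G minor (i), A diminished (ii°), Bb augmented (III+), C minor (iv), D major (V), Eb major (VI), F# diminished (vii°).
Shared triads with their functions: Eb major (I in Eb major, VI in G minor); G minor (iii in Eb major, i in G minor); C minor (vi in Eb major, iv in G minor).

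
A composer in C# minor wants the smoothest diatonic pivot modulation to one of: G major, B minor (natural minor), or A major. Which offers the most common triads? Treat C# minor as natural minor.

Triads of C# minor (natural minor): C#m (i), D#dim (ii°), E (III), F#m (iv), G#m (v), A (VI), B (VII).
G major shares 0: none.
B minor (natural minor) shares 2: F#m, A.
A major shares 4: C#m, E, F#m, A.
The most common triads (4) are shared with A major.

A major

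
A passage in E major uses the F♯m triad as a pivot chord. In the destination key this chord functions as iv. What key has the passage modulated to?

C♯ minor

The numeral iv denotes a minor triad on scale degree 4. With F♯ on degree 4, the tonic of the new key is C♯.
Degree 4 carries a minor triad in minor keys, so the destination is C♯ minor.
Check: the diatonic triads of C♯ minor (natural minor) are C♯m (i), D♯dim (ii°), E (III), F♯m (iv), G♯m (v), A (VI), B (VII) — F♯m is indeed iv.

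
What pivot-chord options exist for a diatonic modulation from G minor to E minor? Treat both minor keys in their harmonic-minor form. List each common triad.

Triads in G minor (harmonic minor): Gm (i), Adim (ii°), Bbaug (III+), Cm (iv), D (V), Eb (VI), F#dim (vii°).
Triads in E minor (harmonic minor): Em (i), F#dim (ii°), Gaug (III+), Am (iv), B (V), C (VI), D#dim (vii°).
Shared triads with their functions: F#dim (vii° in G minor, ii° in E minor).

F#dim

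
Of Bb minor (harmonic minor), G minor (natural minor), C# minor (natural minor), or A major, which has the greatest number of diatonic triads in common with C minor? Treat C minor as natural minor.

G minor

Triads of C minor (natural minor): Cm (i), Ddim (ii°), Eb (III), Fm (iv), Gm (v), Ab (VI), Bb (VII).
Bb minor (harmonic minor) shares 0: none.
G minor (natural minor) shares 4: Cm, Eb, Gm, Bb.
C# minor (natural minor) shares 0: none.
A major shares 0: none.
The most common triads (4) are shared with G minor.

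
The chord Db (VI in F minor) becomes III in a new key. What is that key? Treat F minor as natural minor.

The numeral III denotes a major triad on scale degree 3. With Db on degree 3, the tonic of the new key is Bb.
Degree 3 carries a major triad in natural-minor keys, so the destination is Bb minor.
Check: the diatonic triads of Bb minor (natural minor) are Bbm (i), Cdim (ii°), Db (III), Ebm (iv), Fm (v), Gb (VI), Ab (VII) — Db is indeed III.

Bb minor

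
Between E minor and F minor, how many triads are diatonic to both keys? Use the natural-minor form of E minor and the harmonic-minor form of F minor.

Diatonic triads of E minor (natural minor): Em (i), F♯dim (ii°), G (III), Am (iv), Bm (v), C (VI), D (VII).
Diatonic triads of F minor (harmonic minor): Fm (i), Gdim (ii°), A♭aug (III+), B♭m (iv), C (V), D♭ (VI), Edim (vii°).
Matching root and quality in both lists: C.
That gives 1 common triad.

1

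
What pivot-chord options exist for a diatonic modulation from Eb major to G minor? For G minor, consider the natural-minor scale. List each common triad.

Eb, Gm, Bb, Cm

Triads in Eb major: Eb (I), Fm (ii), Gm (iii), Ab (IV), Bb (V), Cm (vi), Ddim (vii°).
Triads in G minor (natural minor): Gm (i), Adim (ii°), Bb (III), Cm (iv), Dm (v), Eb (VI), F (VII).
Shared triads with their functions: Eb (I in Eb major, VI in G minor); Gm (iii in Eb major, i in G minor); Bb (V in Eb major, III in G minor); Cm (vi in Eb major, iv in G minor).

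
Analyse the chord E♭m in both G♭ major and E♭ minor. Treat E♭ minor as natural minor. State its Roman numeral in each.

vi in G♭ major; i in E♭ minor

The scale of G♭ major is G♭ A♭ B♭ C♭ D♭ E♭ F; E♭ is degree 6, and the triad built there (E♭-G♭-B♭) is minor, so it is vi.
The scale of E♭ minor (natural minor) is E♭ F G♭ A♭ B♭ C♭ D♭; E♭ is degree 1, and the triad built there (E♭-G♭-B♭) is minor, so it is i.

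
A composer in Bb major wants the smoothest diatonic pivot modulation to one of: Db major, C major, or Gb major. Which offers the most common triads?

Triads of Bb major: Bb (I), Cm (ii), Dm (iii), Eb (IV), F (V), Gm (vi), Adim (vii°).
Db major shares 0: none.
C major shares 2: Dm, F.
Gb major shares 0: none.
The most common triads (2) are shared with C major.

C major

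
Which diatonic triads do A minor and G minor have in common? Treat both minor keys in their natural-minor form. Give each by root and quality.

Dm, F

Triads in A minor (natural minor): Am (i), Bdim (ii°), C (III), Dm (iv), Em (v), F (VI), G (VII).
Triads in G minor (natural minor): Gm (i), Adim (ii°), B♭ (III), Cm (iv), Dm (v), E♭ (VI), F (VII).
Shared triads with their functions: Dm (iv in A minor, v in G minor); F (VI in A minor, VII in G minor).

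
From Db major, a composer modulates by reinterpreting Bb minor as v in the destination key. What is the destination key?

The numeral v denotes a minor triad on scale degree 5. With Bb on degree 5, the tonic of the new key is Eb.
Degree 5 carries a minor triad in natural-minor keys, so the destination is Eb minor.
Check: the diatonic triads of Eb minor (natural minor) are Ebm (i), Fdim (ii°), Gb (III), Abm (iv), Bbm (v), Cb (VI), Db (VII) — Bb minor is indeed v.

Eb minor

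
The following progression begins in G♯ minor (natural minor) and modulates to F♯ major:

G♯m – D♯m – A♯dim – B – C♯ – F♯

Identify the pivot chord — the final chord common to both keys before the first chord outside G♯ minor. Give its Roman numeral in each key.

Chords diatonic to G♯ minor: G♯m, A♯dim, B, C♯m, D♯m, E, F♯.
Reading the progression, the first chord not in that set is C♯, so the modulation leaves G♯ minor there.
The chord immediately before C♯ is B, which is diatonic to both keys: III in G♯ minor and IV in F♯ major.

B — III in G♯ minor, IV in F♯ major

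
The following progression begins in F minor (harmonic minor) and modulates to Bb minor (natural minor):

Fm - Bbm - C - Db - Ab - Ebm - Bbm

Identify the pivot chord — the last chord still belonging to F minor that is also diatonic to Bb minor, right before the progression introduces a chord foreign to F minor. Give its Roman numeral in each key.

Db — VI in F minor, III in Bb minor

Chords diatonic to F minor: Fm, Gdim, Abaug, Bbm, C, Db, Edim.
Reading the progression, the first chord not in that set is Ab, so the modulation leaves F minor there.
The chord immediately before Ab is Db, which is diatonic to both keys: VI in F minor and III in Bb minor.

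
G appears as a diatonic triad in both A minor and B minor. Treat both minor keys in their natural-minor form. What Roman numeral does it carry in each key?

The scale of A minor (natural minor) is A B C D E F G; G is degree 7, and the triad built there (G-B-D) is major, so it is VII.
The scale of B minor (natural minor) is B C♯ D E F♯ G A; G is degree 6, and the triad built there (G-B-D) is major, so it is VI.

VII in A minor; VI in B minor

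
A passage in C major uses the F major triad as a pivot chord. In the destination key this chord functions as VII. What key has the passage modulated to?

The numeral VII denotes a major triad on scale degree 7. With F on degree 7, the tonic of the new key is G.
Degree 7 carries a major triad in natural-minor keys, so the destination is G minor.
Check: the diatonic triads of G minor (natural minor) are Gm (i), Adim (ii°), B♭ (III), Cm (iv), Dm (v), E♭ (VI), F (VII) — F major is indeed VII.

G minor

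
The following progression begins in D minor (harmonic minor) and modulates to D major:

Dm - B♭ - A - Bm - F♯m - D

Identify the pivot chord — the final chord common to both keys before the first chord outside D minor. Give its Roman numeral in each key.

A — V in D minor, V in D major

Chords diatonic to D minor: Dm, Edim, Faug, Gm, A, B♭, C♯dim.
Reading the progression, the first chord not in that set is Bm, so the modulation leaves D minor there.
The chord immediately before Bm is A, which is diatonic to both keys: V in D minor and V in D major.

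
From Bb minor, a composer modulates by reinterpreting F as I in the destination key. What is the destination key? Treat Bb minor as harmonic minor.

F major

The numeral I denotes a major triad on scale degree 1. With F on degree 1, the tonic of the new key is F.
Degree 1 carries a major triad in major keys, so the destination is F major.
Check: the diatonic triads of F major are F (I), Gm (ii), Am (iii), Bb (IV), C (V), Dm (vi), Edim (vii°) — F is indeed I.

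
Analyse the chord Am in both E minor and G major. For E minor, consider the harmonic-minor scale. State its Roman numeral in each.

iv in E minor; ii in G major

The scale of E minor (harmonic minor) is E F# G A B C D#; A is degree 4, and the triad built there (A-C-E) is minor, so it is iv.
The scale of G major is G A B C D E F#; A is degree 2, and the triad built there (A-C-E) is minor, so it is ii.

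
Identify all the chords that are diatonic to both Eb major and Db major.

Fm, Ab

Triads in Eb major: Eb major (I), F minor (ii), G minor (iii), Ab major (IV), Bb major (V), C minor (vi), D diminished (vii°).
Triads in Db major: Db major (I), Eb minor (ii), F minor (iii), Gb major (IV), Ab major (V), Bb minor (vi), C diminished (vii°).
Shared triads with their functions: F minor (ii in Eb major, iii in Db major); Ab major (IV in Eb major, V in Db major).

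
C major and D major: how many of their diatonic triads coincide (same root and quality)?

Diatonic triads of C major: C (I), Dm (ii), Em (iii), F (IV), G (V), Am (vi), Bdim (vii°).
Diatonic triads of D major: D (I), Em (ii), F#m (iii), G (IV), A (V), Bm (vi), C#dim (vii°).
Matching root and quality in both lists: Em, G.
That gives 2 common triads.

2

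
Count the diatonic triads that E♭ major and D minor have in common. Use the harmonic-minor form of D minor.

2

Diatonic triads of E♭ major: E♭ (I), Fm (ii), Gm (iii), A♭ (IV), B♭ (V), Cm (vi), Ddim (vii°).
Diatonic triads of D minor (harmonic minor): Dm (i), Edim (ii°), Faug (III+), Gm (iv), A (V), B♭ (VI), C♯dim (vii°).
Matching root and quality in both lists: Gm, B♭.
That gives 2 common triads.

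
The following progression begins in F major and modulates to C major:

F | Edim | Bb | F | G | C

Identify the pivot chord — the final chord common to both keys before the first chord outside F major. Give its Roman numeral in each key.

F — I in F major, IV in C major

Chords diatonic to F major: F, Gm, Am, Bb, C, Dm, Edim.
Reading the progression, the first chord not in that set is G, so the modulation leaves F major there.
The chord immediately before G is F, which is diatonic to both keys: I in F major and IV in C major.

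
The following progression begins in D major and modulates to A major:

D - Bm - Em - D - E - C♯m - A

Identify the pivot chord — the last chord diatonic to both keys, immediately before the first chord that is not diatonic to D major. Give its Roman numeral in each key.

D — I in D major, IV in A major

Chords diatonic to D major: D, Em, F♯m, G, A, Bm, C♯dim.
Reading the progression, the first chord not in that set is E, so the modulation leaves D major there.
The chord immediately before E is D, which is diatonic to both keys: I in D major and IV in A major.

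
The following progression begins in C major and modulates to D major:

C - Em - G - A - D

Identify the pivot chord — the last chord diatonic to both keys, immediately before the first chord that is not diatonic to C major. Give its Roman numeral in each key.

G — V in C major, IV in D major

Chords diatonic to C major: C, Dm, Em, F, G, Am, Bdim.
Reading the progression, the first chord not in that set is A, so the modulation leaves C major there.
The chord immediately before A is G, which is diatonic to both keys: V in C major and IV in D major.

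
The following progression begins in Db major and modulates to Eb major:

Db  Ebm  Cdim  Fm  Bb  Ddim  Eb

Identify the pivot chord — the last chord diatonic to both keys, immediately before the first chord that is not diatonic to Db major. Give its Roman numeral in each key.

Fm — iii in Db major, ii in Eb major

Chords diatonic to Db major: Db, Ebm, Fm, Gb, Ab, Bbm, Cdim.
Reading the progression, the first chord not in that set is Bb, so the modulation leaves Db major there.
The chord immediately before Bb is Fm, which is diatonic to both keys: iii in Db major and ii in Eb major.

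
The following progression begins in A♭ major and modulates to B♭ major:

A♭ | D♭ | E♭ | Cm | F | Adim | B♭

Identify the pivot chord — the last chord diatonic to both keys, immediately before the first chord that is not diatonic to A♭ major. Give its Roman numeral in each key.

Cm — iii in A♭ major, ii in B♭ major

Chords diatonic to A♭ major: A♭, B♭m, Cm, D♭, E♭, Fm, Gdim.
Reading the progression, the first chord not in that set is F, so the modulation leaves A♭ major there.
The chord immediately before F is Cm, which is diatonic to both keys: iii in A♭ major and ii in B♭ major.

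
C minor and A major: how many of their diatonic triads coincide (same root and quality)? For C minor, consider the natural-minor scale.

Diatonic triads of C minor (natural minor): Cm (i), Ddim (ii°), Eb (III), Fm (iv), Gm (v), Ab (VI), Bb (VII).
Diatonic triads of A major: A (I), Bm (ii), C#m (iii), D (IV), E (V), F#m (vi), G#dim (vii°).
No triad has the same root and quality in both keys.

0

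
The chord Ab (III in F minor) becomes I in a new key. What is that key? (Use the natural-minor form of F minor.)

The numeral I denotes a major triad on scale degree 1. With Ab on degree 1, the tonic of the new key is Ab.
Degree 1 carries a major triad in major keys, so the destination is Ab major.
Check: the diatonic triads of Ab major are Ab (I), Bbm (ii), Cm (iii), Db (IV), Eb (V), Fm (vi), Gdim (vii°) — Ab is indeed I.

Ab major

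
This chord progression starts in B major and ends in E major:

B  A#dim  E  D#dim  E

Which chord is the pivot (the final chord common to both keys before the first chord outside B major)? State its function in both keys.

Chords diatonic to B major: B, C#m, D#m, E, F#, G#m, A#dim.
Reading the progression, the first chord not in that set is D#dim, so the modulation leaves B major there.
The chord immediately before D#dim is E, which is diatonic to both keys: IV in B major and I in E major.

E — IV in B major, I in E major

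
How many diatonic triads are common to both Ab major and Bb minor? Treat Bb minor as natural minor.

4

Diatonic triads of Ab major: Ab major (I), Bb minor (ii), C minor (iii), Db major (IV), Eb major (V), F minor (vi), G diminished (vii°).
Diatonic triads of Bb minor (natural minor): Bb minor (i), C diminished (ii°), Db major (III), Eb minor (iv), F minor (v), Gb major (VI), Ab major (VII).
Matching root and quality in both lists: Ab major, Bb minor, Db major, F minor.
That gives 4 common triads.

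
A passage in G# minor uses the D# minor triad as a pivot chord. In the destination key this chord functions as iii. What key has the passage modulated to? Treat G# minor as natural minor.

The numeral iii denotes a minor triad on scale degree 3. With D# on degree 3, the tonic of the new key is B.
Degree 3 carries a minor triad in major keys, so the destination is B major.
Check: the diatonic triads of B major are B (I), C#m (ii), D#m (iii), E (IV), F# (V), G#m (vi), A#dim (vii°) — D# minor is indeed iii.

B major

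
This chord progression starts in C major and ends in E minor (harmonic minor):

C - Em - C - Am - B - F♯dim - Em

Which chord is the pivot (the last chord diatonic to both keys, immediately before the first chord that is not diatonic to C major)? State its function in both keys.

Chords diatonic to C major: C, Dm, Em, F, G, Am, Bdim.
Reading the progression, the first chord not in that set is B, so the modulation leaves C major there.
The chord immediately before B is Am, which is diatonic to both keys: vi in C major and iv in E minor.

Am — vi in C major, iv in E minor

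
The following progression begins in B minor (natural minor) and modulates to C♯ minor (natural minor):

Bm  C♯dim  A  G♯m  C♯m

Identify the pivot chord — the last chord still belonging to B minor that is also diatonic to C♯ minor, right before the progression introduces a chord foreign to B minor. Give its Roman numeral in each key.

Chords diatonic to B minor: Bm, C♯dim, D, Em, F♯m, G, A.
Reading the progression, the first chord not in that set is G♯m, so the modulation leaves B minor there.
The chord immediately before G♯m is A, which is diatonic to both keys: VII in B minor and VI in C♯ minor.

A — VII in B minor, VI in C♯ minor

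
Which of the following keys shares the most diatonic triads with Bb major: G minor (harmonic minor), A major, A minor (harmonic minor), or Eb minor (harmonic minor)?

G minor

Triads of Bb major: Bb major (I), C minor (ii), D minor (iii), Eb major (IV), F major (V), G minor (vi), A diminished (vii°).
G minor (harmonic minor) shares 4: Cm, Eb, Gm, Adim.
A major shares 0: none.
A minor (harmonic minor) shares 2: Dm, F.
Eb minor (harmonic minor) shares 1: Bb.
The most common triads (4) are shared with G minor.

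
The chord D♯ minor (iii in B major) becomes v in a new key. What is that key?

G♯ minor

The numeral v denotes a minor triad on scale degree 5. With D♯ on degree 5, the tonic of the new key is G♯.
Degree 5 carries a minor triad in natural-minor keys, so the destination is G♯ minor.
Check: the diatonic triads of G♯ minor (natural minor) are G♯m (i), A♯dim (ii°), B (III), C♯m (iv), D♯m (v), E (VI), F♯ (VII) — D♯ minor is indeed v.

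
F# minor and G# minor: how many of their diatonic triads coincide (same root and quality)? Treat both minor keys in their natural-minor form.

2

Diatonic triads of F# minor (natural minor): F# minor (i), G# diminished (ii°), A major (III), B minor (iv), C# minor (v), D major (VI), E major (VII).
Diatonic triads of G# minor (natural minor): G# minor (i), A# diminished (ii°), B major (III), C# minor (iv), D# minor (v), E major (VI), F# major (VII).
Matching root and quality in both lists: C# minor, E major.
That gives 2 common triads.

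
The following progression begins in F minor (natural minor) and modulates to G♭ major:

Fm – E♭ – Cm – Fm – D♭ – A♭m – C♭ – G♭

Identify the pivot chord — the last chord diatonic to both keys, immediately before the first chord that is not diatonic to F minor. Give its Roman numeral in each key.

D♭ — VI in F minor, V in G♭ major

Chords diatonic to F minor: Fm, Gdim, A♭, B♭m, Cm, D♭, E♭.
Reading the progression, the first chord not in that set is A♭m, so the modulation leaves F minor there.
The chord immediately before A♭m is D♭, which is diatonic to both keys: VI in F minor and V in G♭ major.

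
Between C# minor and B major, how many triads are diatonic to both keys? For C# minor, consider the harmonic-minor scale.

Diatonic triads of C# minor (harmonic minor): C#m (i), D#dim (ii°), Eaug (III+), F#m (iv), G# (V), A (VI), B#dim (vii°).
Diatonic triads of B major: B (I), C#m (ii), D#m (iii), E (IV), F# (V), G#m (vi), A#dim (vii°).
Matching root and quality in both lists: C#m.
That gives 1 common triad.

1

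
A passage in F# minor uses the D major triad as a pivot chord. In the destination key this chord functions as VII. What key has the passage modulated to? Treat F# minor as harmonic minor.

E minor

The numeral VII denotes a major triad on scale degree 7. With D on degree 7, the tonic of the new key is E.
Degree 7 carries a major triad in natural-minor keys, so the destination is E minor.
Check: the diatonic triads of E minor (natural minor) are Em (i), F#dim (ii°), G (III), Am (iv), Bm (v), C (VI), D (VII) — D major is indeed VII.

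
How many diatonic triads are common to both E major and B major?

Diatonic triads of E major: E (I), F#m (ii), G#m (iii), A (IV), B (V), C#m (vi), D#dim (vii°).
Diatonic triads of B major: B (I), C#m (ii), D#m (iii), E (IV), F# (V), G#m (vi), A#dim (vii°).
Matching root and quality in both lists: E, G#m, B, C#m.
That gives 4 common triads.

4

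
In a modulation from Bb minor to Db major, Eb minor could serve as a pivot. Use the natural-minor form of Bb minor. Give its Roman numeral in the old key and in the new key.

iv in Bb minor; ii in Db major

The scale of Bb minor (natural minor) is Bb C Db Eb F Gb Ab; Eb is degree 4, and the triad built there (Eb-Gb-Bb) is minor, so it is iv.
The scale of Db major is Db Eb F Gb Ab Bb C; Eb is degree 2, and the triad built there (Eb-Gb-Bb) is minor, so it is ii.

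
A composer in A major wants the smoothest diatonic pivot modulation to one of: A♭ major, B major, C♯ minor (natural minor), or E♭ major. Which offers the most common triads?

C♯ minor

Triads of A major: A major (I), B minor (ii), C♯ minor (iii), D major (IV), E major (V), F♯ minor (vi), G♯ diminished (vii°).
A♭ major shares 0: none.
B major shares 2: C♯m, E.
C♯ minor (natural minor) shares 4: A, C♯m, E, F♯m.
E♭ major shares 0: none.
The most common triads (4) are shared with C♯ minor.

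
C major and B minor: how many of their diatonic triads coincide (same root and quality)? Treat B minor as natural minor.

Diatonic triads of C major: C major (I), D minor (ii), E minor (iii), F major (IV), G major (V), A minor (vi), B diminished (vii°).
Diatonic triads of B minor (natural minor): B minor (i), C# diminished (ii°), D major (III), E minor (iv), F# minor (v), G major (VI), A major (VII).
Matching root and quality in both lists: E minor, G major.
That gives 2 common triads.

2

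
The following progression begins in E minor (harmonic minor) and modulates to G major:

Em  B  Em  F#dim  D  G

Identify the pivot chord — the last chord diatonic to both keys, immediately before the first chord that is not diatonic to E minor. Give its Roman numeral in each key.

Chords diatonic to E minor: Em, F#dim, Gaug, Am, B, C, D#dim.
Reading the progression, the first chord not in that set is D, so the modulation leaves E minor there.
The chord immediately before D is F#dim, which is diatonic to both keys: ii° in E minor and vii° in G major.

F#dim — ii° in E minor, vii° in G major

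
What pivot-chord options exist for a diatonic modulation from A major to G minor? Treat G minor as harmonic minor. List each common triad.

D

Triads in A major: A (I), Bm (ii), C♯m (iii), D (IV), E (V), F♯m (vi), G♯dim (vii°).
Triads in G minor (harmonic minor): Gm (i), Adim (ii°), B♭aug (III+), Cm (iv), D (V), E♭ (VI), F♯dim (vii°).
Shared triads with their functions: D (IV in A major, V in G minor).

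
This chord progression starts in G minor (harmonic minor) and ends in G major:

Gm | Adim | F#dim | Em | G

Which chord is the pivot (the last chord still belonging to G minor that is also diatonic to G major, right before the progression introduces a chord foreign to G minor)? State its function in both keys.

F#dim — vii° in G minor, vii° in G major

Chords diatonic to G minor: Gm, Adim, Bbaug, Cm, D, Eb, F#dim.
Reading the progression, the first chord not in that set is Em, so the modulation leaves G minor there.
The chord immediately before Em is F#dim, which is diatonic to both keys: vii° in G minor and vii° in G major.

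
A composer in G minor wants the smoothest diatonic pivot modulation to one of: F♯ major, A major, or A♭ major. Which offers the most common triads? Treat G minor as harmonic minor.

A♭ major

Triads of G minor (harmonic minor): G minor (i), A diminished (ii°), B♭ augmented (III+), C minor (iv), D major (V), E♭ major (VI), F♯ diminished (vii°).
F♯ major shares 0: none.
A major shares 1: D.
A♭ major shares 2: Cm, E♭.
The most common triads (2) are shared with A♭ major.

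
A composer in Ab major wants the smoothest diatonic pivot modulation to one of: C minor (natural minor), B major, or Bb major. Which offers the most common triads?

C minor

Triads of Ab major: Ab major (I), Bb minor (ii), C minor (iii), Db major (IV), Eb major (V), F minor (vi), G diminished (vii°).
C minor (natural minor) shares 4: Ab, Cm, Eb, Fm.
B major shares 0: none.
Bb major shares 2: Cm, Eb.
The most common triads (4) are shared with C minor.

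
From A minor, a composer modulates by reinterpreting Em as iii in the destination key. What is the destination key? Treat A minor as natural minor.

The numeral iii denotes a minor triad on scale degree 3. With E on degree 3, the tonic of the new key is C.
Degree 3 carries a minor triad in major keys, so the destination is C major.
Check: the diatonic triads of C major are C (I), Dm (ii), Em (iii), F (IV), G (V), Am (vi), Bdim (vii°) — Em is indeed iii.

C major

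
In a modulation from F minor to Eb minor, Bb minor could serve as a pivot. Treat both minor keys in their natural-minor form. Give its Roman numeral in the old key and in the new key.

The scale of F minor (natural minor) is F G Ab Bb C Db Eb; Bb is degree 4, and the triad built there (Bb-Db-F) is minor, so it is iv.
The scale of Eb minor (natural minor) is Eb F Gb Ab Bb Cb Db; Bb is degree 5, and the triad built there (Bb-Db-F) is minor, so it is v.

iv in F minor; v in Eb minor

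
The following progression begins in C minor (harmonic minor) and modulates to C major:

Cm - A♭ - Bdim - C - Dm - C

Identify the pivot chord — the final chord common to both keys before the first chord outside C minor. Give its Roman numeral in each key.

Chords diatonic to C minor: Cm, Ddim, E♭aug, Fm, G, A♭, Bdim.
Reading the progression, the first chord not in that set is C, so the modulation leaves C minor there.
The chord immediately before C is Bdim, which is diatonic to both keys: vii° in C minor and vii° in C major.

Bdim — vii° in C minor, vii° in C major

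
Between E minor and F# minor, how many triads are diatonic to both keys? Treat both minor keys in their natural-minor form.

2

Diatonic triads of E minor (natural minor): Em (i), F#dim (ii°), G (III), Am (iv), Bm (v), C (VI), D (VII).
Diatonic triads of F# minor (natural minor): F#m (i), G#dim (ii°), A (III), Bm (iv), C#m (v), D (VI), E (VII).
Matching root and quality in both lists: Bm, D.
That gives 2 common triads.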